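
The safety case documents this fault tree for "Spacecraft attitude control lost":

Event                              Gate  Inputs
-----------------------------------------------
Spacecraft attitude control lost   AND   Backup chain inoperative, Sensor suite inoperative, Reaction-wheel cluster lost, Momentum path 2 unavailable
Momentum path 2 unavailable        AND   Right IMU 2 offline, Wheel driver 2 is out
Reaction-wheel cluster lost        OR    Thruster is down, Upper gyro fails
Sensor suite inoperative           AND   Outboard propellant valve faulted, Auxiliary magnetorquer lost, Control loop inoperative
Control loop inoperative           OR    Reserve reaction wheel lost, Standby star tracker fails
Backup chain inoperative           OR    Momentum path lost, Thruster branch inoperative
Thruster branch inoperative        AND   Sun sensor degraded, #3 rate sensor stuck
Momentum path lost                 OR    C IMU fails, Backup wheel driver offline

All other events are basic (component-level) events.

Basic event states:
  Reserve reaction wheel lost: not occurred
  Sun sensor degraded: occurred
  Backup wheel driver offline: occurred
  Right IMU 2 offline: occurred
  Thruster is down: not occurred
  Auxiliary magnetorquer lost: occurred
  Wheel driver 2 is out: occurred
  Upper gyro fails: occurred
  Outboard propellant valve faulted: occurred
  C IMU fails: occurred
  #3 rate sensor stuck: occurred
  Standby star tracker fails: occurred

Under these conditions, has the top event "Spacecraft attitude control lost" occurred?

Yes

Momentum path lost [OR]: C IMU fails=occurs, Backup wheel driver offline=occurs → at least one input occurs → occurs.
Thruster branch inoperative [AND]: Sun sensor degraded=occurs, #3 rate sensor stuck=occurs → all inputs occur → occurs.
Backup chain inoperative [OR]: Momentum path lost=occurs, Thruster branch inoperative=occurs → at least one input occurs → occurs.
Control loop inoperative [OR]: Reserve reaction wheel lost=not, Standby star tracker fails=occurs → at least one input occurs → occurs.
Sensor suite inoperative [AND]: Outboard propellant valve faulted=occurs, Auxiliary magnetorquer lost=occurs, Control loop inoperative=occurs → all inputs occur → occurs.
Reaction-wheel cluster lost [OR]: Thruster is down=not, Upper gyro fails=occurs → at least one input occurs → occurs.
Momentum path 2 unavailable [AND]: Right IMU 2 offline=occurs, Wheel driver 2 is out=occurs → all inputs occur → occurs.
Spacecraft attitude control lost [AND]: Backup chain inoperative=occurs, Sensor suite inoperative=occurs, Reaction-wheel cluster lost=occurs, Momentum path 2 unavailable=occurs → all inputs occur → occurs.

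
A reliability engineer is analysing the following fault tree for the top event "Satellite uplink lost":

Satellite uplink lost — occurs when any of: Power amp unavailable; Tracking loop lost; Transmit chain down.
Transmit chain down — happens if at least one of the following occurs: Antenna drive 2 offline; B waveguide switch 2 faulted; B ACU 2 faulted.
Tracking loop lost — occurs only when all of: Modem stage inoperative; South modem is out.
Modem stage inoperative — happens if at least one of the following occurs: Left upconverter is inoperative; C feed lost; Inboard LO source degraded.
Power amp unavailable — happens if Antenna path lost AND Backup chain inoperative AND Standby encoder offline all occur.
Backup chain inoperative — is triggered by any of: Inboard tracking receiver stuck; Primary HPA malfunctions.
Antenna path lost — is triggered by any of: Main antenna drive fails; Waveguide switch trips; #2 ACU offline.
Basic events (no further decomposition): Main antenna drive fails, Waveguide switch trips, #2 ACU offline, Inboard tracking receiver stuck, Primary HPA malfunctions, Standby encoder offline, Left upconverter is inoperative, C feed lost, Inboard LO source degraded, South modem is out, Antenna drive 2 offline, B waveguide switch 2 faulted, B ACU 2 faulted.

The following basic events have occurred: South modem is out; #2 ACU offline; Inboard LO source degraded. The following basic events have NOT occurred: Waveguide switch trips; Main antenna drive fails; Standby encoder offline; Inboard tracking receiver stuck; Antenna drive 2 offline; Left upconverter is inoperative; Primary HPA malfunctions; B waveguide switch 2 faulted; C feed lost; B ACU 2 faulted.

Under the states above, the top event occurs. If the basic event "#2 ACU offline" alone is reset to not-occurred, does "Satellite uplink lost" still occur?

Counterfactual: set "#2 ACU offline" to not occurred.
Antenna path lost [OR]: Main antenna drive fails=not, Waveguide switch trips=not, #2 ACU offline=not → no input occurs → does not occur.
Backup chain inoperative [OR]: Inboard tracking receiver stuck=not, Primary HPA malfunctions=not → no input occurs → does not occur.
Power amp unavailable [AND]: Antenna path lost=not, Backup chain inoperative=not, Standby encoder offline=not → not all inputs occur → does not occur.
Modem stage inoperative [OR]: Left upconverter is inoperative=not, C feed lost=not, Inboard LO source degraded=occurs → at least one input occurs → occurs.
Tracking loop lost [AND]: Modem stage inoperative=occurs, South modem is out=occurs → all inputs occur → occurs.
Transmit chain down [OR]: Antenna drive 2 offline=not, B waveguide switch 2 faulted=not, B ACU 2 faulted=not → no input occurs → does not occur.
Satellite uplink lost [OR]: Power amp unavailable=not, Tracking loop lost=occurs, Transmit chain down=not → at least one input occurs → occurs.

Yes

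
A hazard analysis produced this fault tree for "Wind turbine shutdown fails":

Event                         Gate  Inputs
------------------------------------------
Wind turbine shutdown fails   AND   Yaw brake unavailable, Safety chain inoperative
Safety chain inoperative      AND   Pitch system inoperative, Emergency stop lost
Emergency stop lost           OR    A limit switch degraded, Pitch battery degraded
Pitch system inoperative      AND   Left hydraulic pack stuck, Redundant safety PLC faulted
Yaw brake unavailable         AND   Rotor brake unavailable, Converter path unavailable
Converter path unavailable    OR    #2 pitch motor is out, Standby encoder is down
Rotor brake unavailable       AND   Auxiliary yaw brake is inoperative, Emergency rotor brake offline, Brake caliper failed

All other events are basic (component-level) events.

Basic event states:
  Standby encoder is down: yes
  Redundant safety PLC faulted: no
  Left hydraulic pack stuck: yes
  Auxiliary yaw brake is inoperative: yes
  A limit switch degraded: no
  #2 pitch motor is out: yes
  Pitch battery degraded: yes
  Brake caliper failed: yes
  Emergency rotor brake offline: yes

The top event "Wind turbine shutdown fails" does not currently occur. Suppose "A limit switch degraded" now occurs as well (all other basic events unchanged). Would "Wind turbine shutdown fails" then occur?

Counterfactual: set "A limit switch degraded" to occurred.
Rotor brake unavailable [AND]: Auxiliary yaw brake is inoperative=occurs, Emergency rotor brake offline=occurs, Brake caliper failed=occurs → all inputs occur → occurs.
Converter path unavailable [OR]: #2 pitch motor is out=occurs, Standby encoder is down=occurs → at least one input occurs → occurs.
Yaw brake unavailable [AND]: Rotor brake unavailable=occurs, Converter path unavailable=occurs → all inputs occur → occurs.
Pitch system inoperative [AND]: Left hydraulic pack stuck=occurs, Redundant safety PLC faulted=not → not all inputs occur → does not occur.
Emergency stop lost [OR]: A limit switch degraded=occurs, Pitch battery degraded=occurs → at least one input occurs → occurs.
Safety chain inoperative [AND]: Pitch system inoperative=not, Emergency stop lost=occurs → not all inputs occur → does not occur.
Wind turbine shutdown fails [AND]: Yaw brake unavailable=occurs, Safety chain inoperative=not → not all inputs occur → does not occur.

No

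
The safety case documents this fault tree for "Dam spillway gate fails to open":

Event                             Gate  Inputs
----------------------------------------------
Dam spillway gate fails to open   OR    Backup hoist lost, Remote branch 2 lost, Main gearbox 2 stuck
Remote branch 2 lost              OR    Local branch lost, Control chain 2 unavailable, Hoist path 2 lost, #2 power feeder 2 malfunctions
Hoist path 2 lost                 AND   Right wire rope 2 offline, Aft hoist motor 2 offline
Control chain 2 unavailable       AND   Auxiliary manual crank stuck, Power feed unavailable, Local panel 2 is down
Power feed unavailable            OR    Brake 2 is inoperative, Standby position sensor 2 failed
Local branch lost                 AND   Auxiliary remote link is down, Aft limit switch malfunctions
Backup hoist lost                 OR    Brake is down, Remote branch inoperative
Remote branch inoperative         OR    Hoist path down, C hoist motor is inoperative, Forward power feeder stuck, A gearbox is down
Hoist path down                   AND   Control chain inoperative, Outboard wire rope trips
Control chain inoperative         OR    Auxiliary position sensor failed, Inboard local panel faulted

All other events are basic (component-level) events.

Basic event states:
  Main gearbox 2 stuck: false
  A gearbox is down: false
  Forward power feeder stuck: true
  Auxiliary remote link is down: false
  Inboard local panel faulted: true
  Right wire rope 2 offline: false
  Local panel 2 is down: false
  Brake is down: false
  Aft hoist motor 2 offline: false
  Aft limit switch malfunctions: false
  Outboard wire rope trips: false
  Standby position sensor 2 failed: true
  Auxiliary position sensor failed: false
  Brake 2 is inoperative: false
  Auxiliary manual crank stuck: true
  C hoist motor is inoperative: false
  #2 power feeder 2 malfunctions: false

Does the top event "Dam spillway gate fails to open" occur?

Yes

Control chain inoperative [OR]: Auxiliary position sensor failed=not, Inboard local panel faulted=occurs → at least one input occurs → occurs.
Hoist path down [AND]: Control chain inoperative=occurs, Outboard wire rope trips=not → not all inputs occur → does not occur.
Remote branch inoperative [OR]: Hoist path down=not, C hoist motor is inoperative=not, Forward power feeder stuck=occurs, A gearbox is down=not → at least one input occurs → occurs.
Backup hoist lost [OR]: Brake is down=not, Remote branch inoperative=occurs → at least one input occurs → occurs.
Local branch lost [AND]: Auxiliary remote link is down=not, Aft limit switch malfunctions=not → not all inputs occur → does not occur.
Power feed unavailable [OR]: Brake 2 is inoperative=not, Standby position sensor 2 failed=occurs → at least one input occurs → occurs.
Control chain 2 unavailable [AND]: Auxiliary manual crank stuck=occurs, Power feed unavailable=occurs, Local panel 2 is down=not → not all inputs occur → does not occur.
Hoist path 2 lost [AND]: Right wire rope 2 offline=not, Aft hoist motor 2 offline=not → not all inputs occur → does not occur.
Remote branch 2 lost [OR]: Local branch lost=not, Control chain 2 unavailable=not, Hoist path 2 lost=not, #2 power feeder 2 malfunctions=not → no input occurs → does not occur.
Dam spillway gate fails to open [OR]: Backup hoist lost=occurs, Remote branch 2 lost=not, Main gearbox 2 stuck=not → at least one input occurs → occurs.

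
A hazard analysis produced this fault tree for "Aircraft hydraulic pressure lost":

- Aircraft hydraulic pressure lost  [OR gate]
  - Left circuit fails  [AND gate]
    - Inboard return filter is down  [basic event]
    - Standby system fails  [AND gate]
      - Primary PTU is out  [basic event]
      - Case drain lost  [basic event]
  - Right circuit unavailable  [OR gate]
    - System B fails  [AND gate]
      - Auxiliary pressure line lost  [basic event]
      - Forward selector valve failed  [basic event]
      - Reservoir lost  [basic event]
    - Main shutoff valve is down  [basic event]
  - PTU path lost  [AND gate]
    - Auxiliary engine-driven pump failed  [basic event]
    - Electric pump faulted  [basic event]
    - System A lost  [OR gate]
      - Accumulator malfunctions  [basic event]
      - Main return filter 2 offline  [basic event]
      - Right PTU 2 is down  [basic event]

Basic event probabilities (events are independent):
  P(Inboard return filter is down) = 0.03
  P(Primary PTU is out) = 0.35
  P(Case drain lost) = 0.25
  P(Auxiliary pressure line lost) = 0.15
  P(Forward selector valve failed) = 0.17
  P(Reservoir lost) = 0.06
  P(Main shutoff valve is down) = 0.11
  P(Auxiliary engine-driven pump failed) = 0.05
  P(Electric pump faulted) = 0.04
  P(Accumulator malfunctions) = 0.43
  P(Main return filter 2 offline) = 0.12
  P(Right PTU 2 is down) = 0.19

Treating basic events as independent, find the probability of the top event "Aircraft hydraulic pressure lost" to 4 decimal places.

P(Standby system fails) [AND] = 0.35 × 0.25 = 0.087500
P(Left circuit fails) [AND] = 0.03 × 0.087500 = 0.002625
P(System B fails) [AND] = 0.15 × 0.17 × 0.06 = 0.001530
P(Right circuit unavailable) [OR] = 1 − (1−0.001530) × (1−0.11) = 0.111362
P(System A lost) [OR] = 1 − (1−0.43) × (1−0.12) × (1−0.19) = 0.593704
P(PTU path lost) [AND] = 0.05 × 0.04 × 0.593704 = 0.001187
P(Aircraft hydraulic pressure lost) [OR] = 1 − (1−0.002625) × (1−0.111362) × (1−0.001187) = 0.114747
Rounded to 4 decimal places: P(Aircraft hydraulic pressure lost) ≈ 0.1147.

0.1147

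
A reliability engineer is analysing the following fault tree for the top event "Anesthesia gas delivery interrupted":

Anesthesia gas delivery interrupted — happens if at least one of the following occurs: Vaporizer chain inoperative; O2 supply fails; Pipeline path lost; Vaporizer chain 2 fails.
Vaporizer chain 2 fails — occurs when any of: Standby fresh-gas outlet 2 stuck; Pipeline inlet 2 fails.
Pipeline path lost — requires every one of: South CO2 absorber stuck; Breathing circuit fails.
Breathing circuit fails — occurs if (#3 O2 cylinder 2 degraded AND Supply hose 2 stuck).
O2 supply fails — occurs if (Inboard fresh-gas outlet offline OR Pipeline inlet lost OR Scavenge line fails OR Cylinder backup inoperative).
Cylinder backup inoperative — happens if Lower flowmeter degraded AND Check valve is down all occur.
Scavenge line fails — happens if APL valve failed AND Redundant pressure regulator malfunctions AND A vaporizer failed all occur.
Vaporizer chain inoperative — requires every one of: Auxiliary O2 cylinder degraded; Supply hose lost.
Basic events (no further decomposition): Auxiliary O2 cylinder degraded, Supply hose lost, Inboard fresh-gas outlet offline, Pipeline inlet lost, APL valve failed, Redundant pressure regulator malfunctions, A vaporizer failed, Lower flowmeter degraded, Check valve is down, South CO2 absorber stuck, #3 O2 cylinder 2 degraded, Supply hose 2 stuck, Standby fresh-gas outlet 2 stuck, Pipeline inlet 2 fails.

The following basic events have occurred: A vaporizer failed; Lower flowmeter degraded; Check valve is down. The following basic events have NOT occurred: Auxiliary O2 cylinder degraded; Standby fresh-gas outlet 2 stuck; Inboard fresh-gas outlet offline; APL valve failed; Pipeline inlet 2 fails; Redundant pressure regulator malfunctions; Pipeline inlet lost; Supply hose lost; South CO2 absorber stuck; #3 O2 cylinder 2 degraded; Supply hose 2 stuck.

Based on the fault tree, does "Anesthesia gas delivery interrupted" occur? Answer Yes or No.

Yes

Vaporizer chain inoperative [AND]: Auxiliary O2 cylinder degraded=not, Supply hose lost=not → not all inputs occur → does not occur.
Scavenge line fails [AND]: APL valve failed=not, Redundant pressure regulator malfunctions=not, A vaporizer failed=occurs → not all inputs occur → does not occur.
Cylinder backup inoperative [AND]: Lower flowmeter degraded=occurs, Check valve is down=occurs → all inputs occur → occurs.
O2 supply fails [OR]: Inboard fresh-gas outlet offline=not, Pipeline inlet lost=not, Scavenge line fails=not, Cylinder backup inoperative=occurs → at least one input occurs → occurs.
Breathing circuit fails [AND]: #3 O2 cylinder 2 degraded=not, Supply hose 2 stuck=not → not all inputs occur → does not occur.
Pipeline path lost [AND]: South CO2 absorber stuck=not, Breathing circuit fails=not → not all inputs occur → does not occur.
Vaporizer chain 2 fails [OR]: Standby fresh-gas outlet 2 stuck=not, Pipeline inlet 2 fails=not → no input occurs → does not occur.
Anesthesia gas delivery interrupted [OR]: Vaporizer chain inoperative=not, O2 supply fails=occurs, Pipeline path lost=not, Vaporizer chain 2 fails=not → at least one input occurs → occurs.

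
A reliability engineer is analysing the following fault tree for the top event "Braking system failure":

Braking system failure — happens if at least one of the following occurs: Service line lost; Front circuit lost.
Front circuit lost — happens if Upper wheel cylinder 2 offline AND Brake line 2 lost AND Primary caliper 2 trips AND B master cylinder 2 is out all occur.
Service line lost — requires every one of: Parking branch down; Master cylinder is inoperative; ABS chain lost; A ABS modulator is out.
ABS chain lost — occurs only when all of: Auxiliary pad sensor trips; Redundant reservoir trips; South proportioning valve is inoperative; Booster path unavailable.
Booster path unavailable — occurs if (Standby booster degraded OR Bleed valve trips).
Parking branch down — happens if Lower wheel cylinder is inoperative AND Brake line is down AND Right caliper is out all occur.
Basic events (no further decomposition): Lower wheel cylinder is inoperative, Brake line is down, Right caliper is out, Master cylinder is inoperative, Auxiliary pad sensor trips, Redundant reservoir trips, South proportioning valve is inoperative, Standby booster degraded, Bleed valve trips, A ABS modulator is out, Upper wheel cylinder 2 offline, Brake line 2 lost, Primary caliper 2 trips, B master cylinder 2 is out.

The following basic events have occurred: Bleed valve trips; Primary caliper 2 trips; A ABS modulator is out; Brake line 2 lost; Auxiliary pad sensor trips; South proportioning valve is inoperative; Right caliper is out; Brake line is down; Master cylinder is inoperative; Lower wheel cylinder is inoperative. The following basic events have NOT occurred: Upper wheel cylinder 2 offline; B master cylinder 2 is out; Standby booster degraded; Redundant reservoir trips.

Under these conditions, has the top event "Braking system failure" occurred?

Parking branch down [AND]: Lower wheel cylinder is inoperative=occurs, Brake line is down=occurs, Right caliper is out=occurs → all inputs occur → occurs.
Booster path unavailable [OR]: Standby booster degraded=not, Bleed valve trips=occurs → at least one input occurs → occurs.
ABS chain lost [AND]: Auxiliary pad sensor trips=occurs, Redundant reservoir trips=not, South proportioning valve is inoperative=occurs, Booster path unavailable=occurs → not all inputs occur → does not occur.
Service line lost [AND]: Parking branch down=occurs, Master cylinder is inoperative=occurs, ABS chain lost=not, A ABS modulator is out=occurs → not all inputs occur → does not occur.
Front circuit lost [AND]: Upper wheel cylinder 2 offline=not, Brake line 2 lost=occurs, Primary caliper 2 trips=occurs, B master cylinder 2 is out=not → not all inputs occur → does not occur.
Braking system failure [OR]: Service line lost=not, Front circuit lost=not → no input occurs → does not occur.

No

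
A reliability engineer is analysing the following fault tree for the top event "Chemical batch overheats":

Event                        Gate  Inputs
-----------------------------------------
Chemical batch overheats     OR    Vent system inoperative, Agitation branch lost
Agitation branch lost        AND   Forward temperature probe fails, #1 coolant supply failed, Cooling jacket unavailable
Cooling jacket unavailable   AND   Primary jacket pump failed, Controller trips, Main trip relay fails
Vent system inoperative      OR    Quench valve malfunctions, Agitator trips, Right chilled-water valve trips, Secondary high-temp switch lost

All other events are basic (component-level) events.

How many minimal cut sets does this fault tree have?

5

Vent system inoperative [OR]: union of children's cut sets → 4 cut set(s).
Cooling jacket unavailable [AND]: one cut set from each child combined → 1 × 1 × 1 = 1 cut set(s).
Agitation branch lost [AND]: one cut set from each child combined → 1 × 1 × 1 = 1 cut set(s).
Chemical batch overheats [OR]: union of children's cut sets → 5 cut set(s).
Minimal cut sets: {Quench valve malfunctions}; {Agitator trips}; {Right chilled-water valve trips}; {Secondary high-temp switch lost}; {#1 coolant supply failed, Controller trips, Forward temperature probe fails, Main trip relay fails, Primary jacket pump failed}.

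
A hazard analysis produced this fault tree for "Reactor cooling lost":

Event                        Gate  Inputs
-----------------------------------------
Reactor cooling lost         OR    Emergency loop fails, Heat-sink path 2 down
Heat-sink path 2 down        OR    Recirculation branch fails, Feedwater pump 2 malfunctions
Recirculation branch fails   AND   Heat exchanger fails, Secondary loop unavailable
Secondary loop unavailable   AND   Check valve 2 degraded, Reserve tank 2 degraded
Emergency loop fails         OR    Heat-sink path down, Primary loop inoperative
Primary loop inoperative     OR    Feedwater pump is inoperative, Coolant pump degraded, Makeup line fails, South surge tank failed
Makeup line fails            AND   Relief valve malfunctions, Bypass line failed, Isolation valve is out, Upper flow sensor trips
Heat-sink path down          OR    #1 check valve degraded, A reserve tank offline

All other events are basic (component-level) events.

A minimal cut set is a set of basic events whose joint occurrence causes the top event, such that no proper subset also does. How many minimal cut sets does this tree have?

Heat-sink path down [OR]: union of children's cut sets → 2 cut set(s).
Makeup line fails [AND]: one cut set from each child combined → 1 × 1 × 1 × 1 = 1 cut set(s).
Primary loop inoperative [OR]: union of children's cut sets → 4 cut set(s).
Emergency loop fails [OR]: union of children's cut sets → 6 cut set(s).
Secondary loop unavailable [AND]: one cut set from each child combined → 1 × 1 = 1 cut set(s).
Recirculation branch fails [AND]: one cut set from each child combined → 1 × 1 = 1 cut set(s).
Heat-sink path 2 down [OR]: union of children's cut sets → 2 cut set(s).
Reactor cooling lost [OR]: union of children's cut sets → 8 cut set(s).
Minimal cut sets: {#1 check valve degraded}; {A reserve tank offline}; {Feedwater pump is inoperative}; {Coolant pump degraded}; {Bypass line failed, Isolation valve is out, Relief valve malfunctions, Upper flow sensor trips}; {South surge tank failed}; {Check valve 2 degraded, Heat exchanger fails, Reserve tank 2 degraded}; {Feedwater pump 2 malfunctions}.

8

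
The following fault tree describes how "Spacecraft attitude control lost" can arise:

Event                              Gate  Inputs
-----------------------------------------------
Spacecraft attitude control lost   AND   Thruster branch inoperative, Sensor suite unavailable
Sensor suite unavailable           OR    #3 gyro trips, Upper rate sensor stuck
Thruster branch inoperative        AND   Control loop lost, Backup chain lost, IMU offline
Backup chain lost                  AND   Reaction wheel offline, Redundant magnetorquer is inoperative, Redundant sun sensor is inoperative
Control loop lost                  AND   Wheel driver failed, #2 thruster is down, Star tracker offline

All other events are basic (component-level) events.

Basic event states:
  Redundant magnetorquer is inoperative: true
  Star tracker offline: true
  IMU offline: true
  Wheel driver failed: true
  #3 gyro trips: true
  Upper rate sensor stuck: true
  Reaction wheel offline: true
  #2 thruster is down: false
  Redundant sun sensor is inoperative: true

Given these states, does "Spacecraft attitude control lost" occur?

Control loop lost [AND]: Wheel driver failed=occurs, #2 thruster is down=not, Star tracker offline=occurs → not all inputs occur → does not occur.
Backup chain lost [AND]: Reaction wheel offline=occurs, Redundant magnetorquer is inoperative=occurs, Redundant sun sensor is inoperative=occurs → all inputs occur → occurs.
Thruster branch inoperative [AND]: Control loop lost=not, Backup chain lost=occurs, IMU offline=occurs → not all inputs occur → does not occur.
Sensor suite unavailable [OR]: #3 gyro trips=occurs, Upper rate sensor stuck=occurs → at least one input occurs → occurs.
Spacecraft attitude control lost [AND]: Thruster branch inoperative=not, Sensor suite unavailable=occurs → not all inputs occur → does not occur.

No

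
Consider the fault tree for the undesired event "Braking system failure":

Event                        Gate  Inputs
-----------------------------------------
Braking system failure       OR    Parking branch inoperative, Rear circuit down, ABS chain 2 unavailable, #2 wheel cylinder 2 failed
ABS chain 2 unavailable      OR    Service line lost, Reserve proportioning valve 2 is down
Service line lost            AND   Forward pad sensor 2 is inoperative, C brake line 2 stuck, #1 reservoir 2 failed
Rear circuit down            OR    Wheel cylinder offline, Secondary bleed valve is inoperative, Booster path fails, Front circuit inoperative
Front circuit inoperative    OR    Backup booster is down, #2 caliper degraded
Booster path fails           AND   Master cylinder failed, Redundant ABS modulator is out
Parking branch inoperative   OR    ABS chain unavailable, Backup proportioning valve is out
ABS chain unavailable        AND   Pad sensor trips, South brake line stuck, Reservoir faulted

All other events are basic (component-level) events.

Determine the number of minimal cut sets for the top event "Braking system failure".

10

ABS chain unavailable [AND]: one cut set from each child combined → 1 × 1 × 1 = 1 cut set(s).
Parking branch inoperative [OR]: union of children's cut sets → 2 cut set(s).
Booster path fails [AND]: one cut set from each child combined → 1 × 1 = 1 cut set(s).
Front circuit inoperative [OR]: union of children's cut sets → 2 cut set(s).
Rear circuit down [OR]: union of children's cut sets → 5 cut set(s).
Service line lost [AND]: one cut set from each child combined → 1 × 1 × 1 = 1 cut set(s).
ABS chain 2 unavailable [OR]: union of children's cut sets → 2 cut set(s).
Braking system failure [OR]: union of children's cut sets → 10 cut set(s).
Minimal cut sets: {Pad sensor trips, Reservoir faulted, South brake line stuck}; {Backup proportioning valve is out}; {Wheel cylinder offline}; {Secondary bleed valve is inoperative}; {Master cylinder failed, Redundant ABS modulator is out}; {Backup booster is down}; {#2 caliper degraded}; {#1 reservoir 2 failed, C brake line 2 stuck, Forward pad sensor 2 is inoperative}; {Reserve proportioning valve 2 is down}; {#2 wheel cylinder 2 failed}.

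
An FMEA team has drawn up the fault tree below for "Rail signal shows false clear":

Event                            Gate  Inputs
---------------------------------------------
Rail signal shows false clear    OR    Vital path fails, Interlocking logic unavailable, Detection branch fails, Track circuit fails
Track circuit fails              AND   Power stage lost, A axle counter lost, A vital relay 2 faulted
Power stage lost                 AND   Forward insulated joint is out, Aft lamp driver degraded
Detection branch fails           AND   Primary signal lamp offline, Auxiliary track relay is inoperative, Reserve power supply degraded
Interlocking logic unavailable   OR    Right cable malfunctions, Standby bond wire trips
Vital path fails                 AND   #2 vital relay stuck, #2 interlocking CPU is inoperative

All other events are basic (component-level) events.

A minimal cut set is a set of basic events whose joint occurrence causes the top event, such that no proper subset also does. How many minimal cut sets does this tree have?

5

Vital path fails [AND]: one cut set from each child combined → 1 × 1 = 1 cut set(s).
Interlocking logic unavailable [OR]: union of children's cut sets → 2 cut set(s).
Detection branch fails [AND]: one cut set from each child combined → 1 × 1 × 1 = 1 cut set(s).
Power stage lost [AND]: one cut set from each child combined → 1 × 1 = 1 cut set(s).
Track circuit fails [AND]: one cut set from each child combined → 1 × 1 × 1 = 1 cut set(s).
Rail signal shows false clear [OR]: union of children's cut sets → 5 cut set(s).
Minimal cut sets: {#2 interlocking CPU is inoperative, #2 vital relay stuck}; {Right cable malfunctions}; {Standby bond wire trips}; {Auxiliary track relay is inoperative, Primary signal lamp offline, Reserve power supply degraded}; {A axle counter lost, A vital relay 2 faulted, Aft lamp driver degraded, Forward insulated joint is out}.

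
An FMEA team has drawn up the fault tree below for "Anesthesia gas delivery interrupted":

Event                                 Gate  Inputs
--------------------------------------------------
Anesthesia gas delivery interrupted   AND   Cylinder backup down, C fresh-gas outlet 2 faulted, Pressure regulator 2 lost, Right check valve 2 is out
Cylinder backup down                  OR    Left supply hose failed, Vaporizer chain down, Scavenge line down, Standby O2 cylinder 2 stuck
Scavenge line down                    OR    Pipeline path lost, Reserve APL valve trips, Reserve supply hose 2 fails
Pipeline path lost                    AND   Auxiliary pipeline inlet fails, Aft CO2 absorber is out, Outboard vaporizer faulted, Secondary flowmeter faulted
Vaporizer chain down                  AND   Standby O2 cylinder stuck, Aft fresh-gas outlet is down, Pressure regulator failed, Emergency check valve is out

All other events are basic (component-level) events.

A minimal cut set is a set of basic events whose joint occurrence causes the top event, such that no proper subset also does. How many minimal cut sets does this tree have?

Vaporizer chain down [AND]: one cut set from each child combined → 1 × 1 × 1 × 1 = 1 cut set(s).
Pipeline path lost [AND]: one cut set from each child combined → 1 × 1 × 1 × 1 = 1 cut set(s).
Scavenge line down [OR]: union of children's cut sets → 3 cut set(s).
Cylinder backup down [OR]: union of children's cut sets → 6 cut set(s).
Anesthesia gas delivery interrupted [AND]: one cut set from each child combined → 6 × 1 × 1 × 1 = 6 cut set(s).
Minimal cut sets: {C fresh-gas outlet 2 faulted, Left supply hose failed, Pressure regulator 2 lost, Right check valve 2 is out}; {Aft fresh-gas outlet is down, C fresh-gas outlet 2 faulted, Emergency check valve is out, Pressure regulator 2 lost, Pressure regulator failed, Right check valve 2 is out, Standby O2 cylinder stuck}; {Aft CO2 absorber is out, Auxiliary pipeline inlet fails, C fresh-gas outlet 2 faulted, Outboard vaporizer faulted, Pressure regulator 2 lost, Right check valve 2 is out, Secondary flowmeter faulted}; {C fresh-gas outlet 2 faulted, Pressure regulator 2 lost, Reserve APL valve trips, Right check valve 2 is out}; {C fresh-gas outlet 2 faulted, Pressure regulator 2 lost, Reserve supply hose 2 fails, Right check valve 2 is out}; {C fresh-gas outlet 2 faulted, Pressure regulator 2 lost, Right check valve 2 is out, Standby O2 cylinder 2 stuck}.

6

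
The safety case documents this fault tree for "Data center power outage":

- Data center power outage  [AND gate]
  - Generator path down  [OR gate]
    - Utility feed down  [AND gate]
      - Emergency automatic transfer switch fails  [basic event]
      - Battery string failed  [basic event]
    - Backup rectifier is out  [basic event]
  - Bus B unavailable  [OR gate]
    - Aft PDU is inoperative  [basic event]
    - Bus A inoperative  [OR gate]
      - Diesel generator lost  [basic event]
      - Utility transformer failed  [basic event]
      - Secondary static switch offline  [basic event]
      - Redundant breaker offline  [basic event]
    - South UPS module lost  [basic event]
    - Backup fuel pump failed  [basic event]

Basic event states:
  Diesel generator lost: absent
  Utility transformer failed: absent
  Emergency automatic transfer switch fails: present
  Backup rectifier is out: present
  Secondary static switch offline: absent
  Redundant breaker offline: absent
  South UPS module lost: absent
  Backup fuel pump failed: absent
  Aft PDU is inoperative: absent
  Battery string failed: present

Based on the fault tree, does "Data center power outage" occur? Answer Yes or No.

No

Utility feed down [AND]: Emergency automatic transfer switch fails=occurs, Battery string failed=occurs → all inputs occur → occurs.
Generator path down [OR]: Utility feed down=occurs, Backup rectifier is out=occurs → at least one input occurs → occurs.
Bus A inoperative [OR]: Diesel generator lost=not, Utility transformer failed=not, Secondary static switch offline=not, Redundant breaker offline=not → no input occurs → does not occur.
Bus B unavailable [OR]: Aft PDU is inoperative=not, Bus A inoperative=not, South UPS module lost=not, Backup fuel pump failed=not → no input occurs → does not occur.
Data center power outage [AND]: Generator path down=occurs, Bus B unavailable=not → not all inputs occur → does not occur.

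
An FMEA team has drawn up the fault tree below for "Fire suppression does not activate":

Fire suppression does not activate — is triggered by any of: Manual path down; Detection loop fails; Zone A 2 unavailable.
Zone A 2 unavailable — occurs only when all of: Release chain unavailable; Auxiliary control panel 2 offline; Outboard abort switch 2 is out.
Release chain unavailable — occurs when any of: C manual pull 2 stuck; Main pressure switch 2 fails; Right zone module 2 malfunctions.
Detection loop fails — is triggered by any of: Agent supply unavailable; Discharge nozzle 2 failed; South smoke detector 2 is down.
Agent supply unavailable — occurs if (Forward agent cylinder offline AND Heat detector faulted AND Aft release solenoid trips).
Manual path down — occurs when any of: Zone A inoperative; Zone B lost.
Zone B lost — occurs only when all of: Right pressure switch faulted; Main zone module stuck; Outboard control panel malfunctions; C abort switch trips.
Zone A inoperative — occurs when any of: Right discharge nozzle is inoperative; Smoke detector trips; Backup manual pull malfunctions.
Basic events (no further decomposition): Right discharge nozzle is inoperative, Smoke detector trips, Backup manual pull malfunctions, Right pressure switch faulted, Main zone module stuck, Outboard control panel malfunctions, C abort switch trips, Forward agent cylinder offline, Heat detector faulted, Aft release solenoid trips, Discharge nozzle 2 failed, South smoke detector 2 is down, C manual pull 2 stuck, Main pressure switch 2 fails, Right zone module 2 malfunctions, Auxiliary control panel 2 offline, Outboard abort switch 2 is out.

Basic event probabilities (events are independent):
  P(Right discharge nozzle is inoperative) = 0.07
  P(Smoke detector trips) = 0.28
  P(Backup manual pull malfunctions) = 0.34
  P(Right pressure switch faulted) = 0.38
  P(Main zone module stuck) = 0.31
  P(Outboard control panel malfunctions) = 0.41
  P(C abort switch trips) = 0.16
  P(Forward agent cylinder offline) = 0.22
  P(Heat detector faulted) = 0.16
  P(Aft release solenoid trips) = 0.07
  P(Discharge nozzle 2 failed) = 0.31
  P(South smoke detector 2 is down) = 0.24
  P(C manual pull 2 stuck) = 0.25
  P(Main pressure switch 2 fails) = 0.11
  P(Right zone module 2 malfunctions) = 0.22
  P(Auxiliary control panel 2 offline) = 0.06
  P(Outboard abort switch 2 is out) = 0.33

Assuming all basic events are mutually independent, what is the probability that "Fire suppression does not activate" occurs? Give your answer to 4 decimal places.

P(Zone A inoperative) [OR] = 1 − (1−0.07) × (1−0.28) × (1−0.34) = 0.558064
P(Zone B lost) [AND] = 0.38 × 0.31 × 0.41 × 0.16 = 0.007728
P(Manual path down) [OR] = 1 − (1−0.558064) × (1−0.007728) = 0.561479
P(Agent supply unavailable) [AND] = 0.22 × 0.16 × 0.07 = 0.002464
P(Detection loop fails) [OR] = 1 − (1−0.002464) × (1−0.31) × (1−0.24) = 0.476892
P(Release chain unavailable) [OR] = 1 − (1−0.25) × (1−0.11) × (1−0.22) = 0.479350
P(Zone A 2 unavailable) [AND] = 0.479350 × 0.06 × 0.33 = 0.009491
P(Fire suppression does not activate) [OR] = 1 − (1−0.561479) × (1−0.476892) × (1−0.009491) = 0.772783
Rounded to 4 decimal places: P(Fire suppression does not activate) ≈ 0.7728.

0.7728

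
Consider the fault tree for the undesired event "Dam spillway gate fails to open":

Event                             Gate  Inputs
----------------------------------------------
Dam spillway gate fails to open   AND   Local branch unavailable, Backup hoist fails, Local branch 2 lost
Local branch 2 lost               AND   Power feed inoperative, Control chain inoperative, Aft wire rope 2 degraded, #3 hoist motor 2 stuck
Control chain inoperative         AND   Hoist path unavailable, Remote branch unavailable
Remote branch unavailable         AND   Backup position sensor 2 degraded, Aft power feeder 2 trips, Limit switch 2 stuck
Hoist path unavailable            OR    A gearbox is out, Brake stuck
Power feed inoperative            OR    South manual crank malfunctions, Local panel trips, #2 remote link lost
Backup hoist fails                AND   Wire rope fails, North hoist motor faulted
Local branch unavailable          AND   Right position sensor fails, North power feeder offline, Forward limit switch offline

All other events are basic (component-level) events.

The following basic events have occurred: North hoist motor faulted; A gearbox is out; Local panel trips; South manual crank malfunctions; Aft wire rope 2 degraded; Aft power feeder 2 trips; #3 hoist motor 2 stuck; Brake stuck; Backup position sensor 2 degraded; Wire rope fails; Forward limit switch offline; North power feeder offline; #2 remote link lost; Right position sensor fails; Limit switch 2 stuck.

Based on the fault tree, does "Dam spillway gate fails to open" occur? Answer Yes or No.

Local branch unavailable [AND]: Right position sensor fails=occurs, North power feeder offline=occurs, Forward limit switch offline=occurs → all inputs occur → occurs.
Backup hoist fails [AND]: Wire rope fails=occurs, North hoist motor faulted=occurs → all inputs occur → occurs.
Power feed inoperative [OR]: South manual crank malfunctions=occurs, Local panel trips=occurs, #2 remote link lost=occurs → at least one input occurs → occurs.
Hoist path unavailable [OR]: A gearbox is out=occurs, Brake stuck=occurs → at least one input occurs → occurs.
Remote branch unavailable [AND]: Backup position sensor 2 degraded=occurs, Aft power feeder 2 trips=occurs, Limit switch 2 stuck=occurs → all inputs occur → occurs.
Control chain inoperative [AND]: Hoist path unavailable=occurs, Remote branch unavailable=occurs → all inputs occur → occurs.
Local branch 2 lost [AND]: Power feed inoperative=occurs, Control chain inoperative=occurs, Aft wire rope 2 degraded=occurs, #3 hoist motor 2 stuck=occurs → all inputs occur → occurs.
Dam spillway gate fails to open [AND]: Local branch unavailable=occurs, Backup hoist fails=occurs, Local branch 2 lost=occurs → all inputs occur → occurs.

Yes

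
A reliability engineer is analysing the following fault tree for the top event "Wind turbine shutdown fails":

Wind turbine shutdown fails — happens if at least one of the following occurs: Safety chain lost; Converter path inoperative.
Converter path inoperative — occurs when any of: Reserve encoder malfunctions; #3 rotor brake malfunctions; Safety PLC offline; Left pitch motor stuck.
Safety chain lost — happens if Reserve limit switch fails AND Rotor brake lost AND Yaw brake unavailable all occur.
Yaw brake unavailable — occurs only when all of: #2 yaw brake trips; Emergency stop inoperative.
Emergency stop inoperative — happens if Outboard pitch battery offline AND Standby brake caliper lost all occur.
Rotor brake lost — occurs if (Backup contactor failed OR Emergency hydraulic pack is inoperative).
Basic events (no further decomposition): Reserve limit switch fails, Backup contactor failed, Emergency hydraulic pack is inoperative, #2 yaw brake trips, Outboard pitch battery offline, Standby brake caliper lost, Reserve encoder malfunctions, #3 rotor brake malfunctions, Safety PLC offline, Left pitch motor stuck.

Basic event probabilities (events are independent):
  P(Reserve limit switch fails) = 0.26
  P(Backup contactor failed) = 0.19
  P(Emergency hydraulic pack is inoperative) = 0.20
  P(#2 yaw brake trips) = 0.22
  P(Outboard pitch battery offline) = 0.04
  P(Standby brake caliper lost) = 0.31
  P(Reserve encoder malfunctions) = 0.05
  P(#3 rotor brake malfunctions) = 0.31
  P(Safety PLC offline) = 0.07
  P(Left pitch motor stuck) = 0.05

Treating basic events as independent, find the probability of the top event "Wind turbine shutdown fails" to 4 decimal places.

P(Rotor brake lost) [OR] = 1 − (1−0.19) × (1−0.20) = 0.352000
P(Emergency stop inoperative) [AND] = 0.04 × 0.31 = 0.012400
P(Yaw brake unavailable) [AND] = 0.22 × 0.012400 = 0.002728
P(Safety chain lost) [AND] = 0.26 × 0.352000 × 0.002728 = 0.000250
P(Converter path inoperative) [OR] = 1 − (1−0.05) × (1−0.31) × (1−0.07) × (1−0.05) = 0.420866
P(Wind turbine shutdown fails) [OR] = 1 − (1−0.000250) × (1−0.420866) = 0.421011
Rounded to 4 decimal places: P(Wind turbine shutdown fails) ≈ 0.4210.

0.4210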